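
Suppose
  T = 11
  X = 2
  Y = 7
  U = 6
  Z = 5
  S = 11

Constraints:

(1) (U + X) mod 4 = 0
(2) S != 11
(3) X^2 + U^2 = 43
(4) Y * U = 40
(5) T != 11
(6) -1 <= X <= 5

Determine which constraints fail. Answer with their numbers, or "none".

(1) U + X = 8; 8 mod 4 = 0 — satisfied.
(2) S = 11, but 11 is required to differ — violated.
(3) X^2 + U^2 = 2^2 + 6^2 = 4 + 36 = 40, not 43 — violated.
(4) Y * U = 7 * 6 = 42, not 40 — violated.
(5) T = 11, but 11 is required to differ — violated.
(6) X = 2 lies in [-1, 5] — satisfied.

The assignment fails constraints 2, 3, 4, 5.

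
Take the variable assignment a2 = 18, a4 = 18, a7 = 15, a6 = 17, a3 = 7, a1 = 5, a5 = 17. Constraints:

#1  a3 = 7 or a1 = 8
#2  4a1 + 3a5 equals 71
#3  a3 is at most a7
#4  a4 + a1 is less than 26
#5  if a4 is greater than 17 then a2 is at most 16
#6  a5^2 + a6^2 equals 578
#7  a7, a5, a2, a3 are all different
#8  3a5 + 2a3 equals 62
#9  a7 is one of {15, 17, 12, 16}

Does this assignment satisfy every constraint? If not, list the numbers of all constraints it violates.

#1 a3 = 7 = 7 (first disjunct) — holds.
#2 4a1 + 3a5 = 4(5) + 3(17) = 71 — holds.
#3 a3 = 7, a7 = 15; 7 ≤ 15 — holds.
#4 a4 + a1 = 18 + 5 = 23; 23 < 26 — holds.
#5 a4 = 18 > 17, so we need a2 ≤ 16; but a2 = 18 > 16 — fails.
#6 a5^2 + a6^2 = 17^2 + 17^2 = 289 + 289 = 578 — holds.
#7 values 15, 17, 18, 7 are pairwise distinct — holds.
#8 3a5 + 2a3 = 3(17) + 2(7) = 65, not 62 — fails.
#9 a7 = 15 is in {15, 17, 12, 16} — holds.

No — constraints 5, 8 are not satisfied.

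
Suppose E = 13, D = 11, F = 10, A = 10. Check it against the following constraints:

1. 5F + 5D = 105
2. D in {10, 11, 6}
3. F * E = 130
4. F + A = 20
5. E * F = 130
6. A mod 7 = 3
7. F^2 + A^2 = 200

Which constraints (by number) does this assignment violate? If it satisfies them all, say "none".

No violations.

1. 5F + 5D = 5(10) + 5(11) = 105 — satisfied.
2. D = 11 is in {10, 11, 6} — satisfied.
3. F * E = 10 * 13 = 130 — satisfied.
4. F + A = 10 + 10 = 20 — satisfied.
5. E * F = 13 * 10 = 130 — satisfied.
6. 10 mod 7 = 3 — satisfied.
7. F^2 + A^2 = 10^2 + 10^2 = 100 + 100 = 200 — satisfied.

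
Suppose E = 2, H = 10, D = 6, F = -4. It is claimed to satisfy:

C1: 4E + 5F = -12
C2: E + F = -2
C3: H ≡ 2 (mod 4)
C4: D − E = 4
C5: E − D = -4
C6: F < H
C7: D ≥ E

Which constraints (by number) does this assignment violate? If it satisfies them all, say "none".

C1: 4E + 5F = 4(2) + 5(-4) = -12 — satisfied.
C2: E + F = 2 + (-4) = -2 — satisfied.
C3: 10 mod 4 = 2 — satisfied.
C4: D − E = 6 − 2 = 4 — satisfied.
C5: E − D = 2 − 6 = -4 — satisfied.
C6: F = -4, H = 10; -4 < 10 — satisfied.
C7: D = 6, E = 2; 6 ≥ 2 — satisfied.

No violations.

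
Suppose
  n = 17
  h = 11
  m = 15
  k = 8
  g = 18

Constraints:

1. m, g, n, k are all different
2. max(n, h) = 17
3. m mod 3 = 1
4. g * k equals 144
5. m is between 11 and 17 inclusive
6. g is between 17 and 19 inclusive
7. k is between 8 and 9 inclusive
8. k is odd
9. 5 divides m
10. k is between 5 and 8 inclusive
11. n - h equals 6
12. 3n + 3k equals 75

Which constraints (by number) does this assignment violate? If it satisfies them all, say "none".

1. values 15, 18, 17, 8 are pairwise distinct  yes
2. max(17, 11) = 17  yes
3. 15 mod 3 = 0, not 1  no
4. g * k = 18 * 8 = 144  yes
5. m = 15 lies in [11, 17]  yes
6. g = 18 lies in [17, 19]  yes
7. k = 8 lies in [8, 9]  yes
8. k = 8 is even  no
9. 15 / 5 = 3, so 5 divides 15  yes
10. k = 8 lies in [5, 8]  yes
11. n - h = 17 - 11 = 6  yes
12. 3n + 3k = 3(17) + 3(8) = 75  yes

The assignment fails constraints 3 and 8.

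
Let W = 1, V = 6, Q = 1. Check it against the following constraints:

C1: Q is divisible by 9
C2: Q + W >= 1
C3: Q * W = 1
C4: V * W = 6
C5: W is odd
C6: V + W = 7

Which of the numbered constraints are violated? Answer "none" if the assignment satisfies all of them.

C1: 1 = 9*0 + 1, so 9 does not divide 1 — violated.
C2: Q + W = 1 + 1 = 2; 2 ≥ 1 — satisfied.
C3: Q * W = 1 * 1 = 1 — satisfied.
C4: V * W = 6 * 1 = 6 — satisfied.
C5: W = 1 is odd — satisfied.
C6: V + W = 6 + 1 = 7 — satisfied.

Violated: 1.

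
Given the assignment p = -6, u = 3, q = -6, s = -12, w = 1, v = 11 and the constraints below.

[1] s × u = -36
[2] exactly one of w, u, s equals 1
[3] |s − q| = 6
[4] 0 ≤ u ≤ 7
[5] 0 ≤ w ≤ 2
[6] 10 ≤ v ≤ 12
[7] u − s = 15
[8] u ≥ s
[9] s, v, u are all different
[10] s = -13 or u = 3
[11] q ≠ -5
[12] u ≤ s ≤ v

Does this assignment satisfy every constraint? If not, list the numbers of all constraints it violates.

No — constraint 12 is not satisfied.

[1] s × u = -12 × 3 = -36  yes
[2] w=1, u=3, s=-12; 1 of them equals 1  yes
[3] |-12 − (-6)| = 6  yes
[4] u = 3 lies in [0, 7]  yes
[5] w = 1 lies in [0, 2]  yes
[6] v = 11 lies in [10, 12]  yes
[7] u − s = 3 − (-12) = 15  yes
[8] u = 3, s = -12; 3 ≥ -12  yes
[9] values -12, 11, 3 are pairwise distinct  yes
[10] s = -12 ≠ -13, but u = 3 = 3 (second disjunct)  yes
[11] q = -6, and -6 ≠ -5  yes
[12] values 3, -12, 11; u = 3 is not ≤ s = -12  no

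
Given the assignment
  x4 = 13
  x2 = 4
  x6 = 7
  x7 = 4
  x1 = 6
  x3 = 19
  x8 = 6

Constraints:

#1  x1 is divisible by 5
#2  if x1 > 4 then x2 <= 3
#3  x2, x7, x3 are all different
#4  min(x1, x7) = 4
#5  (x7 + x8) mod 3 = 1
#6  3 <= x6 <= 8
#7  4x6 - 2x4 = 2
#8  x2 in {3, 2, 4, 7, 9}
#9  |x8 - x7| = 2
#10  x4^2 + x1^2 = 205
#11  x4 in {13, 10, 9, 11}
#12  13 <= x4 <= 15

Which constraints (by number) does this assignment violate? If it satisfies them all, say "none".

The assignment fails constraints 1, 2, 3.

#1 6 = 5*1 + 1, so 5 does not divide 6 — does not hold.
#2 x1 = 6 > 4, so we need x2 ≤ 3; but x2 = 4 > 3 — does not hold.
#3 x2 = x7 = 4, not all different — does not hold.
#4 min(6, 4) = 4 — holds.
#5 x7 + x8 = 10; 10 mod 3 = 1 — holds.
#6 x6 = 7 lies in [3, 8] — holds.
#7 4x6 - 2x4 = 4(7) - 2(13) = 2 — holds.
#8 x2 = 4 is in {3, 2, 4, 7, 9} — holds.
#9 |6 - 4| = 2 — holds.
#10 x4^2 + x1^2 = 13^2 + 6^2 = 169 + 36 = 205 — holds.
#11 x4 = 13 is in {13, 10, 9, 11} — holds.
#12 x4 = 13 lies in [13, 15] — holds.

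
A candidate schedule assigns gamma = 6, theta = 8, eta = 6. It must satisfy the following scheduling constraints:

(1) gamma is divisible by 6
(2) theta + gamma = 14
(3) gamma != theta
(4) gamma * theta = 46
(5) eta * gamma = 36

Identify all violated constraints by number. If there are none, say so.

(1) 6 / 6 = 1, so 6 divides 6 — holds.
(2) theta + gamma = 8 + 6 = 14 — holds.
(3) gamma = 6, theta = 8; distinct — holds.
(4) gamma * theta = 6 * 8 = 48, not 46 — fails.
(5) eta * gamma = 6 * 6 = 36 — holds.

The assignment fails constraint 4.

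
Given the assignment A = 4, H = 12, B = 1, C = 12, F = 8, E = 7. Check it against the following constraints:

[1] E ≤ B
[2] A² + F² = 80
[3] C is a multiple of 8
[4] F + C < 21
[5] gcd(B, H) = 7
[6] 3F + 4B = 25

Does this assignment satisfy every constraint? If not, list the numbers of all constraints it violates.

Constraints 1, 3, 5, 6 do not hold.

[1] E = 7, B = 1; 7 > 1 (want ≤)  fails
[2] A² + F² = 4² + 8² = 16 + 64 = 80  holds
[3] 12 = 8×1 + 4, so 8 does not divide 12  fails
[4] F + C = 8 + 12 = 20; 20 < 21  holds
[5] gcd(1, 12) = 1, not 7  fails
[6] 3F + 4B = 3(8) + 4(1) = 28, not 25  fails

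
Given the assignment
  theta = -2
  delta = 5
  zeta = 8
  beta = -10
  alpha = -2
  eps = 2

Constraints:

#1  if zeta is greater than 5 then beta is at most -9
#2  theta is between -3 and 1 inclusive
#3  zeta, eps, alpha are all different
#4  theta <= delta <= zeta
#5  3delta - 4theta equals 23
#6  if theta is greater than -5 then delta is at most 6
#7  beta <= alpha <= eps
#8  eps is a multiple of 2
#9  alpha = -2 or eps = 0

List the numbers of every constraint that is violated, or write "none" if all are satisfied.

None — every constraint holds.

#1 zeta = 8 > 5, so we need beta ≤ -9; beta = -10 ≤ -9  true
#2 theta = -2 lies in [-3, 1]  true
#3 values 8, 2, -2 are pairwise distinct  true
#4 values -2 <= 5 <= 8  true
#5 3delta - 4theta = 3(5) - 4(-2) = 23  true
#6 theta = -2 > -5, so we need delta ≤ 6; delta = 5 ≤ 6  true
#7 values -10 <= -2 <= 2  true
#8 2 / 2 = 1, so 2 divides 2  true
#9 alpha = -2 = -2 (first disjunct)  true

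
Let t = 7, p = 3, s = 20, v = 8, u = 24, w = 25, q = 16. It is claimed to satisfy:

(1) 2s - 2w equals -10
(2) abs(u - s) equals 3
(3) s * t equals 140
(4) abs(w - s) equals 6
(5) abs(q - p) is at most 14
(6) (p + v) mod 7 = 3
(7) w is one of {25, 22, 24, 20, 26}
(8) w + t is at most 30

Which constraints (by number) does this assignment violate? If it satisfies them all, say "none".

Violated: 2, 4, 6, and 8.

(1) 2s - 2w = 2(20) - 2(25) = -10 — OK.
(2) abs(24 - 20) = 4, not 3 — violated.
(3) s * t = 20 * 7 = 140 — OK.
(4) abs(25 - 20) = 5, not 6 — violated.
(5) abs(16 - 3) = 13; 13 ≤ 14 — OK.
(6) p + v = 11; 11 mod 7 = 4, not 3 — violated.
(7) w = 25 is in {25, 22, 24, 20, 26} — OK.
(8) w + t = 25 + 7 = 32; 32 > 30, bound 30 not met — violated.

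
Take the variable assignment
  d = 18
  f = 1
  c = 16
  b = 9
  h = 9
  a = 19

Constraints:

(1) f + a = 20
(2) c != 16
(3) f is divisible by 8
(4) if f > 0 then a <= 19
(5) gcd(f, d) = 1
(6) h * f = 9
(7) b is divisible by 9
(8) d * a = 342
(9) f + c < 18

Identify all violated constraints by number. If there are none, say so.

The assignment fails constraints 2, 3.

(1) f + a = 1 + 19 = 20  yes
(2) c = 16, but 16 is required to differ  no
(3) 1 = 8*0 + 1, so 8 does not divide 1  no
(4) f = 1 > 0, so we need a ≤ 19; a = 19 ≤ 19  yes
(5) gcd(1, 18) = 1  yes
(6) h * f = 9 * 1 = 9  yes
(7) 9 / 9 = 1, so 9 divides 9  yes
(8) d * a = 18 * 19 = 342  yes
(9) f + c = 1 + 16 = 17; 17 < 18  yes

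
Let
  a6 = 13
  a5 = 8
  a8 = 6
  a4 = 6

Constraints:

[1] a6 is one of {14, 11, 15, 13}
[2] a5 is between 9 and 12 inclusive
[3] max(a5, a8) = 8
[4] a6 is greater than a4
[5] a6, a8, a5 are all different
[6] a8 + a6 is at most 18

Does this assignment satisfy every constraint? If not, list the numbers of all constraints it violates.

[1] a6 = 13 is in {14, 11, 15, 13} — holds.
[2] a5 = 8 is outside [9, 12] — does not hold.
[3] max(8, 6) = 8 — holds.
[4] a6 = 13, a4 = 6; 13 > 6 — holds.
[5] values 13, 6, 8 are pairwise distinct — holds.
[6] a8 + a6 = 6 + 13 = 19; 19 > 18, bound 18 not met — does not hold.

No — constraints 2 and 6 are not satisfied.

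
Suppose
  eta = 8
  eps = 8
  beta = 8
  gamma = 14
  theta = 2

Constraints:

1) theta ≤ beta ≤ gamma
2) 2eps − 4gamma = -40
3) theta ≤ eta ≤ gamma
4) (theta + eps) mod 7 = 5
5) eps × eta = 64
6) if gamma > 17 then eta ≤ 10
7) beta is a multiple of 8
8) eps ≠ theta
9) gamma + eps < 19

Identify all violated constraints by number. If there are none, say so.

Violated: 4, 9.

1) values 2 ≤ 8 ≤ 14 — holds.
2) 2eps − 4gamma = 2(8) − 4(14) = -40 — holds.
3) values 2 ≤ 8 ≤ 14 — holds.
4) theta + eps = 10; 10 mod 7 = 3, not 5 — fails.
5) eps × eta = 8 × 8 = 64 — holds.
6) gamma = 14, not > 17; antecedent false, conditional vacuously true — holds.
7) 8 / 8 = 1, so 8 divides 8 — holds.
8) eps = 8, theta = 2; distinct — holds.
9) gamma + eps = 14 + 8 = 22; 22 ≥ 19, bound 19 not met — fails.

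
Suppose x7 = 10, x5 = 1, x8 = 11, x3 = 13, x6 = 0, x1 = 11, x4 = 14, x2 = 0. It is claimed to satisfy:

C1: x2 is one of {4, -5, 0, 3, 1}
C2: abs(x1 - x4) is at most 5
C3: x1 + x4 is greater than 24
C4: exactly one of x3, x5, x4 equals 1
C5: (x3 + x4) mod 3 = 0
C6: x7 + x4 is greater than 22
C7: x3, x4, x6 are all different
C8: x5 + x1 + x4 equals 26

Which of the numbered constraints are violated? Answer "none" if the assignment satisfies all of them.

All constraints are satisfied.

C1: x2 = 0 is in {4, -5, 0, 3, 1} — holds.
C2: abs(11 - 14) = 3; 3 ≤ 5 — holds.
C3: x1 + x4 = 11 + 14 = 25; 25 > 24 — holds.
C4: x3=13, x5=1, x4=14; 1 of them equals 1 — holds.
C5: x3 + x4 = 27; 27 mod 3 = 0 — holds.
C6: x7 + x4 = 10 + 14 = 24; 24 > 22 — holds.
C7: values 13, 14, 0 are pairwise distinct — holds.
C8: x5 + x1 + x4 = 1 + 11 + 14 = 26 — holds.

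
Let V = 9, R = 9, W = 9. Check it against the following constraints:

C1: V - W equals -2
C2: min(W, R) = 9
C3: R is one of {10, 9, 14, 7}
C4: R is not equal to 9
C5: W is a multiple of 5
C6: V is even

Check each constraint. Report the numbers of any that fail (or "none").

C1: V - W = 9 - 9 = 0, not -2  ✘
C2: min(9, 9) = 9  ✔
C3: R = 9 is in {10, 9, 14, 7}  ✔
C4: R = 9, but 9 is required to differ  ✘
C5: 9 = 5*1 + 4, so 5 does not divide 9  ✘
C6: V = 9 is odd  ✘

No — constraints 1, 4, 5, and 6 are not satisfied.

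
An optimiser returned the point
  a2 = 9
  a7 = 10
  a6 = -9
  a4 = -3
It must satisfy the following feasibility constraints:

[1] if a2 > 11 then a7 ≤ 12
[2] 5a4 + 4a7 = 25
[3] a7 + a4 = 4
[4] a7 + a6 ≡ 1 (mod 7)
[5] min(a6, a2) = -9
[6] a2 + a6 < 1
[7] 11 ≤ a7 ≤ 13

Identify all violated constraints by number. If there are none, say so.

No — constraints 3, 7 are not satisfied.

[1] a2 = 9, not > 11; antecedent false, conditional vacuously true — holds.
[2] 5a4 + 4a7 = 5(-3) + 4(10) = 25 — holds.
[3] a7 + a4 = 10 + (-3) = 7, not 4 — does not hold.
[4] a7 + a6 = 1; 1 mod 7 = 1 — holds.
[5] min(-9, 9) = -9 — holds.
[6] a2 + a6 = 9 + (-9) = 0; 0 < 1 — holds.
[7] a7 = 10 is outside [11, 13] — does not hold.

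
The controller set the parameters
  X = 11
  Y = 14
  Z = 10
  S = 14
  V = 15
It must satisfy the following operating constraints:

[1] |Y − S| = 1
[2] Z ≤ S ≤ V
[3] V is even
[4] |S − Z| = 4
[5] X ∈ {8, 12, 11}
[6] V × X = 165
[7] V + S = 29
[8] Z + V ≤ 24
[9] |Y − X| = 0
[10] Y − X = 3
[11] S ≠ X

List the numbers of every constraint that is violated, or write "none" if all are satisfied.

[1] |14 − 14| = 0, not 1 — violated.
[2] values 10 ≤ 14 ≤ 15 — satisfied.
[3] V = 15 is odd — violated.
[4] |14 − 10| = 4 — satisfied.
[5] X = 11 is in {8, 12, 11} — satisfied.
[6] V × X = 15 × 11 = 165 — satisfied.
[7] V + S = 15 + 14 = 29 — satisfied.
[8] Z + V = 10 + 15 = 25; 25 > 24, bound 24 not met — violated.
[9] |14 − 11| = 3, not 0 — violated.
[10] Y − X = 14 − 11 = 3 — satisfied.
[11] S = 14, X = 11; distinct — satisfied.

Constraints 1, 3, 8, 9 are violated.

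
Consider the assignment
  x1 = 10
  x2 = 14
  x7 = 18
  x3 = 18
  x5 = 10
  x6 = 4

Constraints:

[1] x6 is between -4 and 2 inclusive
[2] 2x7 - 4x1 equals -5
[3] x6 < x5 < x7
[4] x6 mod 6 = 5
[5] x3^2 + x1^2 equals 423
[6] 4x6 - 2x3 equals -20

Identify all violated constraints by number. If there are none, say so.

[1] x6 = 4 is outside [-4, 2] — violated.
[2] 2x7 - 4x1 = 2(18) - 4(10) = -4, not -5 — violated.
[3] values 4 < 10 < 18 — satisfied.
[4] 4 mod 6 = 4, not 5 — violated.
[5] x3^2 + x1^2 = 18^2 + 10^2 = 324 + 100 = 424, not 423 — violated.
[6] 4x6 - 2x3 = 4(4) - 2(18) = -20 — satisfied.

No — constraints 1, 2, 4, 5 are not satisfied.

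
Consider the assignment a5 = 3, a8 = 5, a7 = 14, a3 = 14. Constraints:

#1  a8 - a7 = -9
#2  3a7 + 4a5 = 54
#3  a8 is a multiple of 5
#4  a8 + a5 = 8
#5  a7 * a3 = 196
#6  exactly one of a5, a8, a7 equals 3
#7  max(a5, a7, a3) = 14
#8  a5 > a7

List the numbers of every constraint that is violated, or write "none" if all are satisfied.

#1 a8 - a7 = 5 - 14 = -9  holds
#2 3a7 + 4a5 = 3(14) + 4(3) = 54  holds
#3 5 / 5 = 1, so 5 divides 5  holds
#4 a8 + a5 = 5 + 3 = 8  holds
#5 a7 * a3 = 14 * 14 = 196  holds
#6 a5=3, a8=5, a7=14; 1 of them equals 3  holds
#7 max(3, 14, 14) = 14  holds
#8 a5 = 3, a7 = 14; 3 ≤ 14 (want >)  fails

Constraint 8 does not hold.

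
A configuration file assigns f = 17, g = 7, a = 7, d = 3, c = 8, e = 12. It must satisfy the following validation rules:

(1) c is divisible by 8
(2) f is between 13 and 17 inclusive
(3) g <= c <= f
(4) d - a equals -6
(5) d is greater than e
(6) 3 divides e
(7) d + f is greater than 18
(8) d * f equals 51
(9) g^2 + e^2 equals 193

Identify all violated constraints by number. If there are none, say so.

The assignment fails constraints 4 and 5.

(1) 8 / 8 = 1, so 8 divides 8 — holds.
(2) f = 17 lies in [13, 17] — holds.
(3) values 7 <= 8 <= 17 — holds.
(4) d - a = 3 - 7 = -4, not -6 — does not hold.
(5) d = 3, e = 12; 3 ≤ 12 (want >) — does not hold.
(6) 12 / 3 = 4, so 3 divides 12 — holds.
(7) d + f = 3 + 17 = 20; 20 > 18 — holds.
(8) d * f = 3 * 17 = 51 — holds.
(9) g^2 + e^2 = 7^2 + 12^2 = 49 + 144 = 193 — holds.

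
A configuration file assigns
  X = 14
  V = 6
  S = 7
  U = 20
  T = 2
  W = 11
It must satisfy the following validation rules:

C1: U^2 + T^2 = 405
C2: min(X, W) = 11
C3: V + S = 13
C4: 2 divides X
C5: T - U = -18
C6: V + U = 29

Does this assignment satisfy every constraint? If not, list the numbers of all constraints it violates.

Constraints 1, 6 are violated.

C1: U^2 + T^2 = 20^2 + 2^2 = 400 + 4 = 404, not 405 — fails.
C2: min(14, 11) = 11 — holds.
C3: V + S = 6 + 7 = 13 — holds.
C4: 14 / 2 = 7, so 2 divides 14 — holds.
C5: T - U = 2 - 20 = -18 — holds.
C6: V + U = 6 + 20 = 26, not 29 — fails.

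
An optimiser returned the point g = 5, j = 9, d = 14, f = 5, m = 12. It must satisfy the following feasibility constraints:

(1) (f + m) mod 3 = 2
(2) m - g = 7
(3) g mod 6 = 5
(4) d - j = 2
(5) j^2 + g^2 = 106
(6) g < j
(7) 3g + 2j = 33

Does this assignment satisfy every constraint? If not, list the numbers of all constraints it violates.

(1) f + m = 17; 17 mod 3 = 2 — holds.
(2) m - g = 12 - 5 = 7 — holds.
(3) 5 mod 6 = 5 — holds.
(4) d - j = 14 - 9 = 5, not 2 — does not hold.
(5) j^2 + g^2 = 9^2 + 5^2 = 81 + 25 = 106 — holds.
(6) g = 5, j = 9; 5 < 9 — holds.
(7) 3g + 2j = 3(5) + 2(9) = 33 — holds.

No — constraint 4 is not satisfied.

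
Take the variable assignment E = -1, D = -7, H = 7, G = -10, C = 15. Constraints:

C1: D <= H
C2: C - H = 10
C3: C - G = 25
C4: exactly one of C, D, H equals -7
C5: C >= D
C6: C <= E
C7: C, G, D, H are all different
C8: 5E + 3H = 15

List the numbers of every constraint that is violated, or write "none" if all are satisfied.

Violated: 2, 6, and 8.

C1: D = -7, H = 7; -7 ≤ 7 — OK.
C2: C - H = 15 - 7 = 8, not 10 — violated.
C3: C - G = 15 - (-10) = 25 — OK.
C4: C=15, D=-7, H=7; 1 of them equals -7 — OK.
C5: C = 15, D = -7; 15 ≥ -7 — OK.
C6: C = 15, E = -1; 15 > -1 (want ≤) — violated.
C7: values 15, -10, -7, 7 are pairwise distinct — OK.
C8: 5E + 3H = 5(-1) + 3(7) = 16, not 15 — violated.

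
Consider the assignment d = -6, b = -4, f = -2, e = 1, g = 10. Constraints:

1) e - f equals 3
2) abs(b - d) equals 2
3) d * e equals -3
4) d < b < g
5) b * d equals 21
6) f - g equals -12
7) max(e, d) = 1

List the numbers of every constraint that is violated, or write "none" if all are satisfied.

1) e - f = 1 - (-2) = 3 — holds.
2) abs(-4 - (-6)) = 2 — holds.
3) d * e = -6 * 1 = -6, not -3 — does not hold.
4) values -6 < -4 < 10 — holds.
5) b * d = -4 * (-6) = 24, not 21 — does not hold.
6) f - g = -2 - 10 = -12 — holds.
7) max(1, -6) = 1 — holds.

The assignment fails constraints 3, 5.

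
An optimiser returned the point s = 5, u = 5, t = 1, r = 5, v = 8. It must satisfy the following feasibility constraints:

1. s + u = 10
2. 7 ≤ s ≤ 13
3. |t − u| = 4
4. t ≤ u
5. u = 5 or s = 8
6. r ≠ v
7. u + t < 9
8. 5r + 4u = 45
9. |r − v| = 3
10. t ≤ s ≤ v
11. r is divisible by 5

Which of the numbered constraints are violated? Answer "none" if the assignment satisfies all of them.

1. s + u = 5 + 5 = 10 — satisfied.
2. s = 5 is outside [7, 13] — violated.
3. |1 − 5| = 4 — satisfied.
4. t = 1, u = 5; 1 ≤ 5 — satisfied.
5. u = 5 = 5 (first disjunct) — satisfied.
6. r = 5, v = 8; distinct — satisfied.
7. u + t = 5 + 1 = 6; 6 < 9 — satisfied.
8. 5r + 4u = 5(5) + 4(5) = 45 — satisfied.
9. |5 − 8| = 3 — satisfied.
10. values 1 ≤ 5 ≤ 8 — satisfied.
11. 5 / 5 = 1, so 5 divides 5 — satisfied.

No — constraint 2 is not satisfied.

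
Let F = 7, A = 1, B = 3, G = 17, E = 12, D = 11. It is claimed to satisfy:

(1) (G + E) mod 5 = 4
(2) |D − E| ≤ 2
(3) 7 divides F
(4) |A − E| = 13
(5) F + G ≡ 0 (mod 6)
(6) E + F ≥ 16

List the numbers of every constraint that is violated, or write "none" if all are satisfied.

No — constraint 4 is not satisfied.

(1) G + E = 29; 29 mod 5 = 4  ✓
(2) |11 − 12| = 1; 1 ≤ 2  ✓
(3) 7 / 7 = 1, so 7 divides 7  ✓
(4) |1 − 12| = 11, not 13  ✗
(5) F + G = 24; 24 mod 6 = 0  ✓
(6) E + F = 12 + 7 = 19; 19 ≥ 16  ✓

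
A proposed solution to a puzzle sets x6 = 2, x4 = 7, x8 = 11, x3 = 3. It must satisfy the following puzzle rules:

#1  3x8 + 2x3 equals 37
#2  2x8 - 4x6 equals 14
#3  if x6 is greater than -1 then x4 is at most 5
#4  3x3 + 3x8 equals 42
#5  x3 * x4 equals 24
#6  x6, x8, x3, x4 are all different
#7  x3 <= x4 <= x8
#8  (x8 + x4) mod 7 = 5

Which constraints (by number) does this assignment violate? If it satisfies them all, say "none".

#1 3x8 + 2x3 = 3(11) + 2(3) = 39, not 37  no
#2 2x8 - 4x6 = 2(11) - 4(2) = 14  yes
#3 x6 = 2 > -1, so we need x4 ≤ 5; but x4 = 7 > 5  no
#4 3x3 + 3x8 = 3(3) + 3(11) = 42  yes
#5 x3 * x4 = 3 * 7 = 21, not 24  no
#6 values 2, 11, 3, 7 are pairwise distinct  yes
#7 values 3 <= 7 <= 11  yes
#8 x8 + x4 = 18; 18 mod 7 = 4, not 5  no

The assignment fails constraints 1, 3, 5, and 8.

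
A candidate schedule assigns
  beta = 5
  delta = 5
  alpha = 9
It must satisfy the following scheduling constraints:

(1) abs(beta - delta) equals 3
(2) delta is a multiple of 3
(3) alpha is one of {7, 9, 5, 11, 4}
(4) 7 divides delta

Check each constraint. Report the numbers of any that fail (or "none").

Constraints 1, 2, and 4 are violated.

(1) abs(5 - 5) = 0, not 3  false
(2) 5 = 3*1 + 2, so 3 does not divide 5  false
(3) alpha = 9 is in {7, 9, 5, 11, 4}  true
(4) 5 = 7*0 + 5, so 7 does not divide 5  false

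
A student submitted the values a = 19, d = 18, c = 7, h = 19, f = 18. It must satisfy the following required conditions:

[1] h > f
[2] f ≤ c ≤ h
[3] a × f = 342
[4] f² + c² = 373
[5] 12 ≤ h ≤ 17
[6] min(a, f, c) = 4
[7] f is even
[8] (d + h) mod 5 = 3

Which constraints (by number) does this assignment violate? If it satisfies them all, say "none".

[1] h = 19, f = 18; 19 > 18 — satisfied.
[2] values 18, 7, 19; f = 18 is not ≤ c = 7 — violated.
[3] a × f = 19 × 18 = 342 — satisfied.
[4] f² + c² = 18² + 7² = 324 + 49 = 373 — satisfied.
[5] h = 19 is outside [12, 17] — violated.
[6] min(19, 18, 7) = 7, not 4 — violated.
[7] f = 18 is even — satisfied.
[8] d + h = 37; 37 mod 5 = 2, not 3 — violated.

No — constraints 2, 5, 6, and 8 are not satisfied.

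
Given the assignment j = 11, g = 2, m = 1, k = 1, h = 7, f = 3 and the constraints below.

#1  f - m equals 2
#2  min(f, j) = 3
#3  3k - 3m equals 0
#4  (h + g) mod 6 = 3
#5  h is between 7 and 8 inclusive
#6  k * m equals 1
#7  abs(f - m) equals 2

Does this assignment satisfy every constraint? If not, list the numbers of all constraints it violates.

All constraints are satisfied.

#1 f - m = 3 - 1 = 2  yes
#2 min(3, 11) = 3  yes
#3 3k - 3m = 3(1) - 3(1) = 0  yes
#4 h + g = 9; 9 mod 6 = 3  yes
#5 h = 7 lies in [7, 8]  yes
#6 k * m = 1 * 1 = 1  yes
#7 abs(3 - 1) = 2  yes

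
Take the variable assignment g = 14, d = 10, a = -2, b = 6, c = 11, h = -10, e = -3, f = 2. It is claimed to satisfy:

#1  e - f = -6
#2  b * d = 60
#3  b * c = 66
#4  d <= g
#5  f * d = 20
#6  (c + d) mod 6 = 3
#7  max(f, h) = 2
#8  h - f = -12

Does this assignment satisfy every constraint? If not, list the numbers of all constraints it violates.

#1 e - f = -3 - 2 = -5, not -6 — fails.
#2 b * d = 6 * 10 = 60 — holds.
#3 b * c = 6 * 11 = 66 — holds.
#4 d = 10, g = 14; 10 ≤ 14 — holds.
#5 f * d = 2 * 10 = 20 — holds.
#6 c + d = 21; 21 mod 6 = 3 — holds.
#7 max(2, -10) = 2 — holds.
#8 h - f = -10 - 2 = -12 — holds.

Violated: 1.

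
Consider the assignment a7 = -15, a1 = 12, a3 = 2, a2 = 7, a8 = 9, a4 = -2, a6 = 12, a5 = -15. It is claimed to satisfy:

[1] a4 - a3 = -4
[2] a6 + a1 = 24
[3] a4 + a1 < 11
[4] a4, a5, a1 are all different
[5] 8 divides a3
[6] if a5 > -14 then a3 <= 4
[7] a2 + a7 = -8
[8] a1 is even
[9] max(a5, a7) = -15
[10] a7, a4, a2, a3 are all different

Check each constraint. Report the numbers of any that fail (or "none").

[1] a4 - a3 = -2 - 2 = -4  ✓
[2] a6 + a1 = 12 + 12 = 24  ✓
[3] a4 + a1 = -2 + 12 = 10; 10 < 11  ✓
[4] values -2, -15, 12 are pairwise distinct  ✓
[5] 2 = 8*0 + 2, so 8 does not divide 2  ✗
[6] a5 = -15, not > -14; antecedent false, conditional vacuously true  ✓
[7] a2 + a7 = 7 + (-15) = -8  ✓
[8] a1 = 12 is even  ✓
[9] max(-15, -15) = -15  ✓
[10] values -15, -2, 7, 2 are pairwise distinct  ✓

Constraint 5 is violated.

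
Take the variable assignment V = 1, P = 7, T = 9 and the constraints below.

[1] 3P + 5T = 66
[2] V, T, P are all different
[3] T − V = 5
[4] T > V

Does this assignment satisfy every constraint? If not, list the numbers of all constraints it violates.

[1] 3P + 5T = 3(7) + 5(9) = 66  OK
[2] values 1, 9, 7 are pairwise distinct  OK
[3] T − V = 9 − 1 = 8, not 5  FAIL
[4] T = 9, V = 1; 9 > 1  OK

Constraint 3 is violated.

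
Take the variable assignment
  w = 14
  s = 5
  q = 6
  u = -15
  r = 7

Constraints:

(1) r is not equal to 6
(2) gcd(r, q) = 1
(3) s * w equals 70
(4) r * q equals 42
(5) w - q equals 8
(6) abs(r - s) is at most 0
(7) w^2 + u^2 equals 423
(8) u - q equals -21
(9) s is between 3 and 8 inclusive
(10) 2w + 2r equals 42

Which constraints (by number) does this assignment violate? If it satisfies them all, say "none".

(1) r = 7, and 7 ≠ 6  yes
(2) gcd(7, 6) = 1  yes
(3) s * w = 5 * 14 = 70  yes
(4) r * q = 7 * 6 = 42  yes
(5) w - q = 14 - 6 = 8  yes
(6) abs(7 - 5) = 2; 2 > 0, exceeds bound 0  no
(7) w^2 + u^2 = 14^2 + (-15)^2 = 196 + 225 = 421, not 423  no
(8) u - q = -15 - 6 = -21  yes
(9) s = 5 lies in [3, 8]  yes
(10) 2w + 2r = 2(14) + 2(7) = 42  yes

Constraints 6, 7 are violated.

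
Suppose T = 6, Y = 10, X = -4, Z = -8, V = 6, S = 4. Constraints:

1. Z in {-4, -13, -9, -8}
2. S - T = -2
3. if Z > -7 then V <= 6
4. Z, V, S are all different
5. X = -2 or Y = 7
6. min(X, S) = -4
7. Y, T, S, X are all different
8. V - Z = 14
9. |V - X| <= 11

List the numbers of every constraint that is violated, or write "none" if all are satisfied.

1. Z = -8 is in {-4, -13, -9, -8} — holds.
2. S - T = 4 - 6 = -2 — holds.
3. Z = -8, not > -7; antecedent false, conditional vacuously true — holds.
4. values -8, 6, 4 are pairwise distinct — holds.
5. X = -4 ≠ -2 and Y = 10 ≠ 7; both disjuncts false — does not hold.
6. min(-4, 4) = -4 — holds.
7. values 10, 6, 4, -4 are pairwise distinct — holds.
8. V - Z = 6 - (-8) = 14 — holds.
9. |6 - (-4)| = 10; 10 ≤ 11 — holds.

No — constraint 5 is not satisfied.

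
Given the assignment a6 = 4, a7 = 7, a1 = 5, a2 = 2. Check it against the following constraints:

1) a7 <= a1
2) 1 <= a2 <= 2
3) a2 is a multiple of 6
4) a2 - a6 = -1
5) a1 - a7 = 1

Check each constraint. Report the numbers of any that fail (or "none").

1) a7 = 7, a1 = 5; 7 > 5 (want ≤)  FAIL
2) a2 = 2 lies in [1, 2]  OK
3) 2 = 6*0 + 2, so 6 does not divide 2  FAIL
4) a2 - a6 = 2 - 4 = -2, not -1  FAIL
5) a1 - a7 = 5 - 7 = -2, not 1  FAIL

Constraints 1, 3, 4, and 5 are violated.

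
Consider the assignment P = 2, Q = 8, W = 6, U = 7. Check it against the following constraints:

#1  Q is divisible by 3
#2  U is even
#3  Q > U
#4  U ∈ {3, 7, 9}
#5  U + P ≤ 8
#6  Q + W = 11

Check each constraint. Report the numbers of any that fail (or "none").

#1 8 = 3×2 + 2, so 3 does not divide 8  ✗
#2 U = 7 is odd  ✗
#3 Q = 8, U = 7; 8 > 7  ✓
#4 U = 7 is in {3, 7, 9}  ✓
#5 U + P = 7 + 2 = 9; 9 > 8, bound 8 not met  ✗
#6 Q + W = 8 + 6 = 14, not 11  ✗

Violated: 1, 2, 5, and 6.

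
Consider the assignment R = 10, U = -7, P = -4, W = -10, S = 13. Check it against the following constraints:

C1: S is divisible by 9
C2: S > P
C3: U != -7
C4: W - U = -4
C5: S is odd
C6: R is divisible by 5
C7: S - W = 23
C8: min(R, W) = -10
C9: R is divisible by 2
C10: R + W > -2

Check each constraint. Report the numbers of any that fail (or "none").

C1: 13 = 9*1 + 4, so 9 does not divide 13  fails
C2: S = 13, P = -4; 13 > -4  holds
C3: U = -7, but -7 is required to differ  fails
C4: W - U = -10 - (-7) = -3, not -4  fails
C5: S = 13 is odd  holds
C6: 10 / 5 = 2, so 5 divides 10  holds
C7: S - W = 13 - (-10) = 23  holds
C8: min(10, -10) = -10  holds
C9: 10 / 2 = 5, so 2 divides 10  holds
C10: R + W = 10 + (-10) = 0; 0 > -2  holds

No — constraints 1, 3, and 4 are not satisfied.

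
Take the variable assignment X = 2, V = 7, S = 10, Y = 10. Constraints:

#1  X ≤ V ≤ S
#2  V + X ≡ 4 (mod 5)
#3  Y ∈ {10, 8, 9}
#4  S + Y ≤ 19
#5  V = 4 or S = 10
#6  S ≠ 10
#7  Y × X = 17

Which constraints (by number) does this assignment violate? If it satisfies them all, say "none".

No — constraints 4, 6, and 7 are not satisfied.

#1 values 2 ≤ 7 ≤ 10  holds
#2 V + X = 9; 9 mod 5 = 4  holds
#3 Y = 10 is in {10, 8, 9}  holds
#4 S + Y = 10 + 10 = 20; 20 > 19, bound 19 not met  fails
#5 V = 7 ≠ 4, but S = 10 = 10 (second disjunct)  holds
#6 S = 10, but 10 is required to differ  fails
#7 Y × X = 10 × 2 = 20, not 17  fails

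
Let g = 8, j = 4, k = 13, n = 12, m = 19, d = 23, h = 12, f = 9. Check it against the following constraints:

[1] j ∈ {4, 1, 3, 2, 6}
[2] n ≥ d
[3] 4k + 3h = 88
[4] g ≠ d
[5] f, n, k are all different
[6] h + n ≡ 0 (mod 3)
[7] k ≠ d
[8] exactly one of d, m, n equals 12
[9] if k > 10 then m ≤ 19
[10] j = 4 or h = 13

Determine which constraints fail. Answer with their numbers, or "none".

[1] j = 4 is in {4, 1, 3, 2, 6}  true
[2] n = 12, d = 23; 12 < 23 (want ≥)  false
[3] 4k + 3h = 4(13) + 3(12) = 88  true
[4] g = 8, d = 23; distinct  true
[5] values 9, 12, 13 are pairwise distinct  true
[6] h + n = 24; 24 mod 3 = 0  true
[7] k = 13, d = 23; distinct  true
[8] d=23, m=19, n=12; 1 of them equals 12  true
[9] k = 13 > 10, so we need m ≤ 19; m = 19 ≤ 19  true
[10] j = 4 = 4 (first disjunct)  true

No — constraint 2 is not satisfied.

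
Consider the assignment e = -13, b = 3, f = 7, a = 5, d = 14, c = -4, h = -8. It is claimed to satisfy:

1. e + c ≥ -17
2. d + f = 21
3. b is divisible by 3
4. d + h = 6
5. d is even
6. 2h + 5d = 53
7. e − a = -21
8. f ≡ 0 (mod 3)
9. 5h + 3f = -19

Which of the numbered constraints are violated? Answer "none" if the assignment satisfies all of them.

1. e + c = -13 + (-4) = -17; -17 ≥ -17 — holds.
2. d + f = 14 + 7 = 21 — holds.
3. 3 / 3 = 1, so 3 divides 3 — holds.
4. d + h = 14 + (-8) = 6 — holds.
5. d = 14 is even — holds.
6. 2h + 5d = 2(-8) + 5(14) = 54, not 53 — fails.
7. e − a = -13 − 5 = -18, not -21 — fails.
8. 7 mod 3 = 1, not 0 — fails.
9. 5h + 3f = 5(-8) + 3(7) = -19 — holds.

Constraints 6, 7, 8 are violated.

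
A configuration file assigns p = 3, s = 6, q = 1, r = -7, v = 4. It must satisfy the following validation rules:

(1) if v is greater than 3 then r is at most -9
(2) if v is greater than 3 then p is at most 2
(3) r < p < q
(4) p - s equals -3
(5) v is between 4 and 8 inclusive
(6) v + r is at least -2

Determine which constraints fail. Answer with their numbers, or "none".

Constraints 1, 2, 3, 6 are violated.

(1) v = 4 > 3, so we need r ≤ -9; but r = -7 > -9 — fails.
(2) v = 4 > 3, so we need p ≤ 2; but p = 3 > 2 — fails.
(3) values -7, 3, 1; p = 3 is not < q = 1 — fails.
(4) p - s = 3 - 6 = -3 — holds.
(5) v = 4 lies in [4, 8] — holds.
(6) v + r = 4 + (-7) = -3; -3 < -2, bound -2 not met — fails.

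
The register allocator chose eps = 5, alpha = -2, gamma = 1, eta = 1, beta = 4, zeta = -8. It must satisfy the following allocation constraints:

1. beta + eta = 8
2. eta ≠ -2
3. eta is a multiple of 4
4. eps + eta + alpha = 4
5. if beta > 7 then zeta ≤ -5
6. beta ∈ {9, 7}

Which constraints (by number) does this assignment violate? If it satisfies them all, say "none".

Constraints 1, 3, 6 are violated.

1. beta + eta = 4 + 1 = 5, not 8 — fails.
2. eta = 1, and 1 ≠ -2 — holds.
3. 1 = 4×0 + 1, so 4 does not divide 1 — fails.
4. eps + eta + alpha = 5 + 1 + (-2) = 4 — holds.
5. beta = 4, not > 7; antecedent false, conditional vacuously true — holds.
6. beta = 4 is not in {9, 7} — fails.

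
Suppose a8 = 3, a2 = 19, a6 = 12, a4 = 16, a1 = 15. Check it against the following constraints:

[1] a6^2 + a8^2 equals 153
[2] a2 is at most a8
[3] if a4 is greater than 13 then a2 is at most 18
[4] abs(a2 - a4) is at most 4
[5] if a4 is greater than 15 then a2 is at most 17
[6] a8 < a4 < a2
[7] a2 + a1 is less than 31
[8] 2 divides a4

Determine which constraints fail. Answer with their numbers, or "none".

[1] a6^2 + a8^2 = 12^2 + 3^2 = 144 + 9 = 153 — holds.
[2] a2 = 19, a8 = 3; 19 > 3 (want ≤) — does not hold.
[3] a4 = 16 > 13, so we need a2 ≤ 18; but a2 = 19 > 18 — does not hold.
[4] abs(19 - 16) = 3; 3 ≤ 4 — holds.
[5] a4 = 16 > 15, so we need a2 ≤ 17; but a2 = 19 > 17 — does not hold.
[6] values 3 < 16 < 19 — holds.
[7] a2 + a1 = 19 + 15 = 34; 34 ≥ 31, bound 31 not met — does not hold.
[8] 16 / 2 = 8, so 2 divides 16 — holds.

No — constraints 2, 3, 5, 7 are not satisfied.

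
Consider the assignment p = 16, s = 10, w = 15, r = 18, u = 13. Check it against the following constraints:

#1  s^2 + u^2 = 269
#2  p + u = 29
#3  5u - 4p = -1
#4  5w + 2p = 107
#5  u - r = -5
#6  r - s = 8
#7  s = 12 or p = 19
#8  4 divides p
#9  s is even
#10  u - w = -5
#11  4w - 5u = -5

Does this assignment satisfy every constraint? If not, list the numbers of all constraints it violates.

No — constraints 3, 7, 10 are not satisfied.

#1 s^2 + u^2 = 10^2 + 13^2 = 100 + 169 = 269 — satisfied.
#2 p + u = 16 + 13 = 29 — satisfied.
#3 5u - 4p = 5(13) - 4(16) = 1, not -1 — violated.
#4 5w + 2p = 5(15) + 2(16) = 107 — satisfied.
#5 u - r = 13 - 18 = -5 — satisfied.
#6 r - s = 18 - 10 = 8 — satisfied.
#7 s = 10 ≠ 12 and p = 16 ≠ 19; both disjuncts false — violated.
#8 16 / 4 = 4, so 4 divides 16 — satisfied.
#9 s = 10 is even — satisfied.
#10 u - w = 13 - 15 = -2, not -5 — violated.
#11 4w - 5u = 4(15) - 5(13) = -5 — satisfied.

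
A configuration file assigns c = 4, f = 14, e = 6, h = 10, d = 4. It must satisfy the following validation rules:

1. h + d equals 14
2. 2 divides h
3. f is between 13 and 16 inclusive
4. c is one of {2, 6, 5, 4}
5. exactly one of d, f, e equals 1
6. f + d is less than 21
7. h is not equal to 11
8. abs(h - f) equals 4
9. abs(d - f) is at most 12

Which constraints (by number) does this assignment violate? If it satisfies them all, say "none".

1. h + d = 10 + 4 = 14 — holds.
2. 10 / 2 = 5, so 2 divides 10 — holds.
3. f = 14 lies in [13, 16] — holds.
4. c = 4 is in {2, 6, 5, 4} — holds.
5. d=4, f=14, e=6; 0 of them equal 1, not exactly one — fails.
6. f + d = 14 + 4 = 18; 18 < 21 — holds.
7. h = 10, and 10 ≠ 11 — holds.
8. abs(10 - 14) = 4 — holds.
9. abs(4 - 14) = 10; 10 ≤ 12 — holds.

Constraint 5 is violated.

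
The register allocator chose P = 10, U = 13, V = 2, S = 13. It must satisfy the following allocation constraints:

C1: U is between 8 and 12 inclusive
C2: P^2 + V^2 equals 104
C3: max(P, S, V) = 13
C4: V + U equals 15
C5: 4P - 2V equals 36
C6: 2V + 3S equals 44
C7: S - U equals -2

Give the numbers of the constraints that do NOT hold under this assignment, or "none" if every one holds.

C1: U = 13 is outside [8, 12]  ✘
C2: P^2 + V^2 = 10^2 + 2^2 = 100 + 4 = 104  ✔
C3: max(10, 13, 2) = 13  ✔
C4: V + U = 2 + 13 = 15  ✔
C5: 4P - 2V = 4(10) - 2(2) = 36  ✔
C6: 2V + 3S = 2(2) + 3(13) = 43, not 44  ✘
C7: S - U = 13 - 13 = 0, not -2  ✘

No — constraints 1, 6, 7 are not satisfied.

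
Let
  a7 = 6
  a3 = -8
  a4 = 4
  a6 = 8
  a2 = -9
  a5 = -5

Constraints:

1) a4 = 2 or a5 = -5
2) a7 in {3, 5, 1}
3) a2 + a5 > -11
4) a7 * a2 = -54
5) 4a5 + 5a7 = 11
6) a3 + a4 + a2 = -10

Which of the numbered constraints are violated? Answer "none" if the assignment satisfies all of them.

1) a4 = 4 ≠ 2, but a5 = -5 = -5 (second disjunct)  ✔
2) a7 = 6 is not in {3, 5, 1}  ✘
3) a2 + a5 = -9 + (-5) = -14; -14 ≤ -11, bound -11 not met  ✘
4) a7 * a2 = 6 * (-9) = -54  ✔
5) 4a5 + 5a7 = 4(-5) + 5(6) = 10, not 11  ✘
6) a3 + a4 + a2 = -8 + 4 + (-9) = -13, not -10  ✘

Constraints 2, 3, 5, 6 are violated.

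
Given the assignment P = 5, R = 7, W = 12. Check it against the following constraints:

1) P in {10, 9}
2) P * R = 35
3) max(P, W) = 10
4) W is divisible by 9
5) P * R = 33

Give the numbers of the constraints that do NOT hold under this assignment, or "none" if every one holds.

The assignment fails constraints 1, 3, 4, and 5.

1) P = 5 is not in {10, 9} — violated.
2) P * R = 5 * 7 = 35 — OK.
3) max(5, 12) = 12, not 10 — violated.
4) 12 = 9*1 + 3, so 9 does not divide 12 — violated.
5) P * R = 5 * 7 = 35, not 33 — violated.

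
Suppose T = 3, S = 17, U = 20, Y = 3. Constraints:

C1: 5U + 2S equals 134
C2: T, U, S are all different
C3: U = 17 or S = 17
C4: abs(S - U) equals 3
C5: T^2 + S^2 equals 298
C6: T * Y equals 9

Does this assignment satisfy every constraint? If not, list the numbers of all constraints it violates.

All constraints are satisfied.

C1: 5U + 2S = 5(20) + 2(17) = 134 — OK.
C2: values 3, 20, 17 are pairwise distinct — OK.
C3: U = 20 ≠ 17, but S = 17 = 17 (second disjunct) — OK.
C4: abs(17 - 20) = 3 — OK.
C5: T^2 + S^2 = 3^2 + 17^2 = 9 + 289 = 298 — OK.
C6: T * Y = 3 * 3 = 9 — OK.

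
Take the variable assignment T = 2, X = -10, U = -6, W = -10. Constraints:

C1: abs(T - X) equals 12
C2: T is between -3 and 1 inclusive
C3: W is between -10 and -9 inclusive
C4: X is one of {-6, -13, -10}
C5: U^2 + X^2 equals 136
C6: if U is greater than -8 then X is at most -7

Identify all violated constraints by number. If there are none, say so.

C1: abs(2 - (-10)) = 12  ✔
C2: T = 2 is outside [-3, 1]  ✘
C3: W = -10 lies in [-10, -9]  ✔
C4: X = -10 is in {-6, -13, -10}  ✔
C5: U^2 + X^2 = (-6)^2 + (-10)^2 = 36 + 100 = 136  ✔
C6: U = -6 > -8, so we need X ≤ -7; X = -10 ≤ -7  ✔

Constraint 2 does not hold.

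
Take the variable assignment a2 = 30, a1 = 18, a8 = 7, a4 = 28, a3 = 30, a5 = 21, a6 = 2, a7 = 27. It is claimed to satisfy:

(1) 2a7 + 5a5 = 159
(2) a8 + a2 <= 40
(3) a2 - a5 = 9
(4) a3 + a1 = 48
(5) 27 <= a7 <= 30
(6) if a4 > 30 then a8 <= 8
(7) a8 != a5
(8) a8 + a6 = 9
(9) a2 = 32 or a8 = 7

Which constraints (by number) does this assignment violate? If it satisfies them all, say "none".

(1) 2a7 + 5a5 = 2(27) + 5(21) = 159  ✓
(2) a8 + a2 = 7 + 30 = 37; 37 ≤ 40  ✓
(3) a2 - a5 = 30 - 21 = 9  ✓
(4) a3 + a1 = 30 + 18 = 48  ✓
(5) a7 = 27 lies in [27, 30]  ✓
(6) a4 = 28, not > 30; antecedent false, conditional vacuously true  ✓
(7) a8 = 7, a5 = 21; distinct  ✓
(8) a8 + a6 = 7 + 2 = 9  ✓
(9) a2 = 30 ≠ 32, but a8 = 7 = 7 (second disjunct)  ✓

All constraints are satisfied.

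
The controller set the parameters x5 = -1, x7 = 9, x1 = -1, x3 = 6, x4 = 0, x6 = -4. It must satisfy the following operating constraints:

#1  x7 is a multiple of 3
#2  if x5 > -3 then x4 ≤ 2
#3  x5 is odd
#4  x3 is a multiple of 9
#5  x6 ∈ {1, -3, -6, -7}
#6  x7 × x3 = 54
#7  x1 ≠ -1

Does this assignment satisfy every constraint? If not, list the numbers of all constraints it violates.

#1 9 / 3 = 3, so 3 divides 9 — OK.
#2 x5 = -1 > -3, so we need x4 ≤ 2; x4 = 0 ≤ 2 — OK.
#3 x5 = -1 is odd — OK.
#4 6 = 9×0 + 6, so 9 does not divide 6 — violated.
#5 x6 = -4 is not in {1, -3, -6, -7} — violated.
#6 x7 × x3 = 9 × 6 = 54 — OK.
#7 x1 = -1, but -1 is required to differ — violated.

Violated: 4, 5, 7.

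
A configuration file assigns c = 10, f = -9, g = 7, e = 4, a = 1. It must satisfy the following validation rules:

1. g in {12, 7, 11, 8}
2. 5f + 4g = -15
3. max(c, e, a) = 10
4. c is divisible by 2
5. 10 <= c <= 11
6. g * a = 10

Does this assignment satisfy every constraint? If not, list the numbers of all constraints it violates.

Violated: 2 and 6.

1. g = 7 is in {12, 7, 11, 8}  ✓
2. 5f + 4g = 5(-9) + 4(7) = -17, not -15  ✗
3. max(10, 4, 1) = 10  ✓
4. 10 / 2 = 5, so 2 divides 10  ✓
5. c = 10 lies in [10, 11]  ✓
6. g * a = 7 * 1 = 7, not 10  ✗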